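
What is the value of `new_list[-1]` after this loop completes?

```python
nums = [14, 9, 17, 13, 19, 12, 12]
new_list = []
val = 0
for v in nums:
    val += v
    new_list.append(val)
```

Cumulative sum ends at 96
`new_list` takes the values: [] → [14] → [14, 23] → [14, 23, 40] → [14, 23, 40, 53] → [14, 23, 40, 53, 72] → [14, 23, 40, 53, 72, 84] → [14, 23, 40, 53, 72, 84, 96]
So `new_list[-1]` = 96

Answer: 96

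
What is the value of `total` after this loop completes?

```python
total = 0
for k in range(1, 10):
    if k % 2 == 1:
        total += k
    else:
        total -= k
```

Add odd, subtract even
`total` takes the values: 0 → 1 → -1 → 2 → -2 → 3 → -3 → 4 → -4 → 5

Answer: 5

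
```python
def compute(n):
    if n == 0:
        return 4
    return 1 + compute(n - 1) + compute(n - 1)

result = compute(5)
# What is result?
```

compute(n) = 1 + 2·compute(n-1), compute(0)=4. Closed form: (4+1)·2^5 - 1 = 159.

Answer: 159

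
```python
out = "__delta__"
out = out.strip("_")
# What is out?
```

Trace:
`out = "__delta__"` → out = '__delta__'
`out = out.strip("_")` → out = 'delta'
So out = 'delta'

Answer: 'delta'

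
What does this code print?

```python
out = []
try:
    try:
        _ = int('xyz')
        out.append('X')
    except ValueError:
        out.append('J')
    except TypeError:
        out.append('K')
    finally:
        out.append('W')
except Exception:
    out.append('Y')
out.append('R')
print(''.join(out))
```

Execution trace: 'J' (inner except ValueError) → 'W' (inner finally) → 'R' (after the try/except). Output: JWR

Answer: JWR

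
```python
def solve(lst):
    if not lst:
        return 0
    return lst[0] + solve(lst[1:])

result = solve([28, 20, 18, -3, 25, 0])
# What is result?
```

28 + 20 + 18 + (-3) + 25 + 0 + 0 = 88

Answer: 88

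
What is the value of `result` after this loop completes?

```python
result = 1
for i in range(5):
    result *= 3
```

3^5 = 243
`result` takes the values: 1 → 3 → 9 → 27 → 81 → 243

Answer: 243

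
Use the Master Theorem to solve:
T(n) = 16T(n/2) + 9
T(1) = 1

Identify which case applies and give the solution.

a=16, b=2, f(n)=9. log_2(16) = 4. Since c=0 < 4, Case 1 applies: T(n) = Θ(n^log_b(a)) = O(n^4).

Answer: O(n^4) - Case 1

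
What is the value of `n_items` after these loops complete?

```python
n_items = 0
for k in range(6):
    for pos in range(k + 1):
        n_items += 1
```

Triangle: 1 + 2 + ... + 6
`n_items` takes the values: 0 → 1 → 2 → 3 → 4 → 5 → 6 → 7 → 8 → 9 → 10 → 11 → 12 → 13 → 14 → 15 → 16 → 17 → 18 → 19 → 20 → 21

Answer: 21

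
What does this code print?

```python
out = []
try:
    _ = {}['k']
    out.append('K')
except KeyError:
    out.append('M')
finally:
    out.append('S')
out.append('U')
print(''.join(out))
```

Execution trace: 'M' (except KeyError) → 'S' (finally) → 'U' (after the try/except). Output: MSU

Answer: MSU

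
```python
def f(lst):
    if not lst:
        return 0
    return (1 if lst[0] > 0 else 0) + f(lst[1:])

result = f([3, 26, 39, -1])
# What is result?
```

Count of positive elements in [3, 26, 39, -1] = 3

Answer: 3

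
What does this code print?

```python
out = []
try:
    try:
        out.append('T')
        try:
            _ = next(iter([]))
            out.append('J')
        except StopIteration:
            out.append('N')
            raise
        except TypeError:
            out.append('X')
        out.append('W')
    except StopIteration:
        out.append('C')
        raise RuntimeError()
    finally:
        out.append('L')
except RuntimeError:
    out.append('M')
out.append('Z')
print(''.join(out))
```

Execution trace: 'T' (try body) → 'N' (inner except StopIteration) → 'C' (except StopIteration) → 'L' (finally) → 'M' (outer except RuntimeError) → 'Z' (after the try/except). Output: TNCLMZ

Answer: TNCLMZ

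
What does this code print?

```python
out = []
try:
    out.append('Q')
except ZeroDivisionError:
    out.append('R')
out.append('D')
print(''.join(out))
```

Execution trace: 'Q' (try body, no exception) → 'D' (after the try/except). Output: QD

Answer: QD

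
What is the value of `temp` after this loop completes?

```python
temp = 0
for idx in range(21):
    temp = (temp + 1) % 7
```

Increment mod 7, 21 times = 0
`temp` takes the values: 0 → 1 → 2 → 3 → 4 → 5 → 6 → 0 → 1 → 2 → 3 → 4 → 5 → 6 → 0 → 1 → 2 → 3 → 4 → 5 → 6 → 0

Answer: 0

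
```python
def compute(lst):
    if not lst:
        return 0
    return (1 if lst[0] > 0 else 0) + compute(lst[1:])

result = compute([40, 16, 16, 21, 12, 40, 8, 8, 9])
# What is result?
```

Count of positive elements in [40, 16, 16, 21, 12, 40, 8, 8, 9] = 9

Answer: 9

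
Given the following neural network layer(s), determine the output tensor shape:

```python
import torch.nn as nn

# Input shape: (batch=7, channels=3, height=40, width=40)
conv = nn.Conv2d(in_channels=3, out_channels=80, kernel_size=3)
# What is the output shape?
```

Input: (7, 3, 40, 40) -> Output: (7, 80, 38, 38)

Answer: (7, 80, 38, 38)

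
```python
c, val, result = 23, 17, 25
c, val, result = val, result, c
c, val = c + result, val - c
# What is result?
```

Trace:
`c, val, result = 23, 17, 25` → c = 23; val = 17; result = 25
`c, val, result = val, result, c` → c = 17; val = 25; result = 23
`c, val = c + result, val - c` → c = 40; val = 8
So result = 23

Answer: 23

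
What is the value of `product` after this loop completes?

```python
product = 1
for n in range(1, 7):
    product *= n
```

6! = 720
`product` takes the values: 1 → 2 → 6 → 24 → 120 → 720

Answer: 720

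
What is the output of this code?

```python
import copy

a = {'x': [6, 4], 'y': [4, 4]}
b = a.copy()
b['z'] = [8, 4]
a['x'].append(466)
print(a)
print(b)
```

Key concept: shallow copy of dict with mutable values.
Step by step:
`a = {'x': [6, 4], 'y': [4, 4]}` → a = {'x': [6, 4], 'y': [4, 4]}
`b = a.copy()` → b = {'x': [6, 4], 'y': [4, 4]}
`b['z'] = [8, 4]` → b = {'x': [6, 4], 'y': [4, 4], 'z': [8, 4]}
`a['x'].append(466)` → a = {'x': [6, 4, 466], 'y': [4, 4]}; b = {'x': [6, 4, 466], 'y': [4, 4], 'z': [8, 4]}
`print(a)` → prints {'x': [6, 4, 466], 'y': [4, 4]}
`print(b)` → prints {'x': [6, 4, 466], 'y': [4, 4], 'z': [8, 4]}

Answer:
{'x': [6, 4, 466], 'y': [4, 4]}
{'x': [6, 4, 466], 'y': [4, 4], 'z': [8, 4]}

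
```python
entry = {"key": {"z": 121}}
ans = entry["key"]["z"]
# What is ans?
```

Trace:
`entry = {"key": {"z": 121}}` → entry = {'key': {'z': 121}}
`ans = entry["key"]["z"]` → ans = 121
So ans = 121

Answer: 121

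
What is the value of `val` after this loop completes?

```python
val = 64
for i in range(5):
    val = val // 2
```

Halve 5 times: 64 // 2^5 = 2
`val` takes the values: 64 → 32 → 16 → 8 → 4 → 2

Answer: 2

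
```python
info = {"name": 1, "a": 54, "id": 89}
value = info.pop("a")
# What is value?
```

Trace:
`info = {"name": 1, "a": 54, "id": 89}` → info = {'name': 1, 'a': 54, 'id': 89}
`value = info.pop("a")` → info = {'name': 1, 'id': 89}; value = 54
So value = 54

Answer: 54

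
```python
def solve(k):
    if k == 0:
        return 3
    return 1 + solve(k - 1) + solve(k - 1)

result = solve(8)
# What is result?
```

solve(k) = 1 + 2·solve(k-1), solve(0)=3. Closed form: (3+1)·2^8 - 1 = 1023.

Answer: 1023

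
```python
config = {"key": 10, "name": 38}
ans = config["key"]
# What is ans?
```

Trace:
`config = {"key": 10, "name": 38}` → config = {'key': 10, 'name': 38}
`ans = config["key"]` → ans = 10
So ans = 10

Answer: 10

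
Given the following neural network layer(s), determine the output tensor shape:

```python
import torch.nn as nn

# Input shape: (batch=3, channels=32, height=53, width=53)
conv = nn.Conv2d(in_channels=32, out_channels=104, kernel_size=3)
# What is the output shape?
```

Input: (3, 32, 53, 53) -> Output: (3, 104, 51, 51)

Answer: (3, 104, 51, 51)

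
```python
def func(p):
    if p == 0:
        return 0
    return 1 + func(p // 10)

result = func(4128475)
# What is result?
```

Count of digits of 4128475: 7

Answer: 7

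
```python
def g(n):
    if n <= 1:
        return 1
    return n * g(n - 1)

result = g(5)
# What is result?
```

g(5) = 5 * 4 * 3 * 2 * 1 = 120

Answer: 120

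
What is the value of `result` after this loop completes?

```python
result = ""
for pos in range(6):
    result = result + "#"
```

Repeat '#' 6 times
`result` takes the values: "" → "#" → "##" → "###" → "####" → "#####" → "######"

Answer: "######"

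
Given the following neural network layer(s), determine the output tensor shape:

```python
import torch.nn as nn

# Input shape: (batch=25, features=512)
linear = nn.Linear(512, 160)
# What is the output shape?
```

Input: (25, 512) -> Output: (25, 160)

Answer: (25, 160)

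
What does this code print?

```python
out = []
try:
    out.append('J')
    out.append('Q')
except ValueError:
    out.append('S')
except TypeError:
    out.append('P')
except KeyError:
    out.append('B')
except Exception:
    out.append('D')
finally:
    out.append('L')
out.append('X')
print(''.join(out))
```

Execution trace: 'J' (try body) → 'Q' (try body, no exception) → 'L' (finally) → 'X' (after the try/except). Output: JQLX

Answer: JQLX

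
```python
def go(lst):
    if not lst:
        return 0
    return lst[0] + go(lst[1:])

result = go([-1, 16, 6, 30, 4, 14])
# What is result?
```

(-1) + 16 + 6 + 30 + 4 + 14 + 0 = 69

Answer: 69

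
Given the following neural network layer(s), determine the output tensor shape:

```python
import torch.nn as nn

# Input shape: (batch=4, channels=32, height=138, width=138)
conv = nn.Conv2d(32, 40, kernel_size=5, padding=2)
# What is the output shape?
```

Input: (4, 32, 138, 138) -> Output: (4, 40, 138, 138)

Answer: (4, 40, 138, 138)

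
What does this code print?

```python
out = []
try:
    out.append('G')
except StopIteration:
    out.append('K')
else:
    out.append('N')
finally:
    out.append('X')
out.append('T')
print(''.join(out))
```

Execution trace: 'G' (try body, no exception) → 'N' (else) → 'X' (finally) → 'T' (after the try/except). Output: GNXT

Answer: GNXT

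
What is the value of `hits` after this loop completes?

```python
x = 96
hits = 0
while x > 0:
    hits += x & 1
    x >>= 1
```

Count set bits in 96 (binary: 0b1100000)
`hits` takes the values: 0 → 1 → 2

Answer: 2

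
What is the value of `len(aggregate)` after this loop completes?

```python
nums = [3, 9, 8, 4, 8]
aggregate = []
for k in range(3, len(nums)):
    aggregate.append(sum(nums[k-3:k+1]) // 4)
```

Number of 4-element averages
`aggregate` takes the values: [] → [6] → [6, 7]
So `len(aggregate)` = 2

Answer: 2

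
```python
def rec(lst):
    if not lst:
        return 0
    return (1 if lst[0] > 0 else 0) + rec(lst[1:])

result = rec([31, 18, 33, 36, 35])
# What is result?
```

Count of positive elements in [31, 18, 33, 36, 35] = 5

Answer: 5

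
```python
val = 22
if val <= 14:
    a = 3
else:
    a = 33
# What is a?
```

Trace:
`val = 22` → val = 22
`if val <= 14: ...` → val <= 14 is False, take else branch → a = 33
So a = 33

Answer: 33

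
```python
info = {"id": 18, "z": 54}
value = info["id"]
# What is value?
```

Trace:
`info = {"id": 18, "z": 54}` → info = {'id': 18, 'z': 54}
`value = info["id"]` → value = 18
So value = 18

Answer: 18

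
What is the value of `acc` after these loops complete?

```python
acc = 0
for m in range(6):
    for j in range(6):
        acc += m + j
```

Sum of all m+j for m,j in 6x6
`acc` takes the values: 0 → 1 → 3 → 6 → 10 → 15 → 16 → 18 → 21 → 25 → 30 → 36 → 38 → 41 → 45 → 50 → 56 → 63 → 66 → 70 → 75 → 81 → 88 → 96 → 100 → 105 → 111 → 118 → 126 → 135 → 140 → 146 → 153 → 161 → 170 → 180

Answer: 180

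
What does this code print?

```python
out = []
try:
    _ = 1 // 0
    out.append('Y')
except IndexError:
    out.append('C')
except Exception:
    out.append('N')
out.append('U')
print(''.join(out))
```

Execution trace: 'N' (except Exception) → 'U' (after the try/except). Output: NU

Answer: NU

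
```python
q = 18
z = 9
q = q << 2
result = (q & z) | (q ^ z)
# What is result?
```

Trace:
`q = 18` → q = 18
`z = 9` → z = 9
`q = q << 2` → q = 72
`result = (q & z) | (q ^ z)` → result = 73
So result = 73

Answer: 73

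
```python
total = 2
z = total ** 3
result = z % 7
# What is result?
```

Trace:
`total = 2` → total = 2
`z = total ** 3` → z = 8
`result = z % 7` → result = 1
So result = 1

Answer: 1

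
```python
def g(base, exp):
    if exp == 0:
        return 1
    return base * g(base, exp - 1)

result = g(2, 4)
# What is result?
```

g(2, 4) = 2 * 2 * 2 * 2 = 16

Answer: 16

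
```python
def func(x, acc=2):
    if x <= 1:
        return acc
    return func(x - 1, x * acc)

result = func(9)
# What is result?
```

Accumulator trace (n, acc): (9, 2) -> (8, 18) -> (7, 144) -> (6, 1008) -> (5, 6048) -> (4, 30240) -> (3, 120960) -> (2, 362880) -> (1, 725760) -> return 725760

Answer: 725760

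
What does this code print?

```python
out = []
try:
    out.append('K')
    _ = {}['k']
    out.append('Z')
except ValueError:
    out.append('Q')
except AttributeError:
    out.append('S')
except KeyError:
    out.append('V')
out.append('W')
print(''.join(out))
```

Execution trace: 'K' (try body) → 'V' (except KeyError) → 'W' (after the try/except). Output: KVW

Answer: KVW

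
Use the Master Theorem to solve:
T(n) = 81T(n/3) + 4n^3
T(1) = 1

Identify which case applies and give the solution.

a=81, b=3, f(n)=4n^3. log_3(81) = 4. Since c=3 < 4, Case 1 applies: T(n) = Θ(n^log_b(a)) = O(n^4).

Answer: O(n^4) - Case 1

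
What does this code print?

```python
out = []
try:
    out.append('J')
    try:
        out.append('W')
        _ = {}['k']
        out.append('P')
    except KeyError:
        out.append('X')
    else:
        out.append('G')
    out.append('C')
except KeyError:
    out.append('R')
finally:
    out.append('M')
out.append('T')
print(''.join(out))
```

Execution trace: 'J' (try body) → 'W' (inner try body) → 'X' (inner except KeyError) → 'C' (try body, no exception) → 'M' (finally) → 'T' (after the try/except). Output: JWXCMT

Answer: JWXCMT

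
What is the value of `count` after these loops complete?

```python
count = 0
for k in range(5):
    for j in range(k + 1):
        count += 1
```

Triangle: 1 + 2 + ... + 5
`count` takes the values: 0 → 1 → 2 → 3 → 4 → 5 → 6 → 7 → 8 → 9 → 10 → 11 → 12 → 13 → 14 → 15

Answer: 15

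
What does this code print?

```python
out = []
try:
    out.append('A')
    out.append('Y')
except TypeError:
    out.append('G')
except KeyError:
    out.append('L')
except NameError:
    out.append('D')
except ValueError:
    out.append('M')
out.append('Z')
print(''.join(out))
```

Execution trace: 'A' (try body) → 'Y' (try body, no exception) → 'Z' (after the try/except). Output: AYZ

Answer: AYZ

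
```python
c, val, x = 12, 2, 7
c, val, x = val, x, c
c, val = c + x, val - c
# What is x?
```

Trace:
`c, val, x = 12, 2, 7` → c = 12; val = 2; x = 7
`c, val, x = val, x, c` → c = 2; val = 7; x = 12
`c, val = c + x, val - c` → c = 14; val = 5
So x = 12

Answer: 12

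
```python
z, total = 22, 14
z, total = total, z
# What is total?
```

Trace:
`z, total = 22, 14` → z = 22; total = 14
`z, total = total, z` → z = 14; total = 22
So total = 22

Answer: 22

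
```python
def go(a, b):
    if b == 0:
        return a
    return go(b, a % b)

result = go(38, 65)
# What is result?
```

go(38, 65) -> go(65, 38) -> go(38, 27) -> go(27, 11) -> go(11, 5) -> go(5, 1) -> go(1, 0) -> 1

Answer: 1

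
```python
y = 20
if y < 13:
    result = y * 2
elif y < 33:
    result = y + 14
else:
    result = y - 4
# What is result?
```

Trace:
`y = 20` → y = 20
`if y < 13: ...` → y < 13 is False, y < 33 is True → result = 34
So result = 34

Answer: 34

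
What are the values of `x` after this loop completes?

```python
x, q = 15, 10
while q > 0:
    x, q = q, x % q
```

GCD of 15 and 10
`x` takes the values: 15 → 10 → 5

Answer: 5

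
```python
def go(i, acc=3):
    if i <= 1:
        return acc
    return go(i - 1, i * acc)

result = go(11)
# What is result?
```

Accumulator trace (n, acc): (11, 3) -> (10, 33) -> (9, 330) -> (8, 2970) -> (7, 23760) -> (6, 166320) -> (5, 997920) -> (4, 4989600) -> (3, 19958400) -> (2, 59875200) -> (1, 119750400) -> return 119750400

Answer: 119750400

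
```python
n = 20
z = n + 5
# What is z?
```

Trace:
`n = 20` → n = 20
`z = n + 5` → z = 25
So z = 25

Answer: 25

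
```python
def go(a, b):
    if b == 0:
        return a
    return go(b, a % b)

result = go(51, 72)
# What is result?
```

go(51, 72) -> go(72, 51) -> go(51, 21) -> go(21, 9) -> go(9, 3) -> go(3, 0) -> 3

Answer: 3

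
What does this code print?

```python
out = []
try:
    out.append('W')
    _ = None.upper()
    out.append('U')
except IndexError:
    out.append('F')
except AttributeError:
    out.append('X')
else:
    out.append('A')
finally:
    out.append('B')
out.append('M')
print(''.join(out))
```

Execution trace: 'W' (try body) → 'X' (except AttributeError) → 'B' (finally) → 'M' (after the try/except). Output: WXBM

Answer: WXBM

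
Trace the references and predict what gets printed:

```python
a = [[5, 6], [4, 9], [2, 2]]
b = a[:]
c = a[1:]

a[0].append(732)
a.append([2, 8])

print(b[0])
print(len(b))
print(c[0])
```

Key concept: slice with nested mutation.
Step by step:
`a = [[5, 6], [4, 9], [2, 2]]` → a = [[5, 6], [4, 9], [2, 2]]
`b = a[:]` → b = [[5, 6], [4, 9], [2, 2]]
`c = a[1:]` → c = [[4, 9], [2, 2]]
`a[0].append(732)` → a = [[5, 6, 732], [4, 9], [2, 2]]; b = [[5, 6, 732], [4, 9], [2, 2]]
`a.append([2, 8])` → a = [[5, 6, 732], [4, 9], [2, 2], [2, 8]]
`print(b[0])` → prints [5, 6, 732]
`print(len(b))` → prints 3
`print(c[0])` → prints [4, 9]

Answer:
[5, 6, 732]
3
[4, 9]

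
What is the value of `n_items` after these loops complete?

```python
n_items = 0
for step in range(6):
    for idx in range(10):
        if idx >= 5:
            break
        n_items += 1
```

Inner breaks at 5, outer runs 6 times
`n_items` takes the values: 0 → 1 → 2 → 3 → 4 → 5 → 6 → 7 → 8 → 9 → 10 → 11 → 12 → 13 → 14 → 15 → 16 → 17 → 18 → 19 → 20 → 21 → 22 → 23 → 24 → 25 → 26 → 27 → 28 → 29 → 30

Answer: 30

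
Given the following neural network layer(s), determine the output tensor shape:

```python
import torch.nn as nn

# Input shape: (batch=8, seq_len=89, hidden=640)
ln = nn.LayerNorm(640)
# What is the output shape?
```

Input: (8, 89, 640) -> Output: (8, 89, 640)

Answer: (8, 89, 640)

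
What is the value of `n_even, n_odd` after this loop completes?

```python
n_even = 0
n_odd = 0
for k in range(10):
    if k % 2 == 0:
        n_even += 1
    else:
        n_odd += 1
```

Count evens and odds in range(10)
`n_even, n_odd` takes the values: (0, 0) → (1, 0) → (1, 1) → (2, 1) → (2, 2) → (3, 2) → (3, 3) → (4, 3) → (4, 4) → (5, 4) → (5, 5)

Answer: 5, 5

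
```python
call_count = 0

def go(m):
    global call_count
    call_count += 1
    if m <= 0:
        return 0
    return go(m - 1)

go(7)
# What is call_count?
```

Linear recursion stepping by 1: 8 calls from m=7 down to ≤0.

Answer: 8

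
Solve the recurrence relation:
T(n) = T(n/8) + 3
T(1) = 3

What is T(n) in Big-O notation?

Each step divides n by 8 and adds 3. After log_8(n) steps we reach T(1)=3. So T(n) = 3·log_8(n) + 3 = O(log n).

Answer: O(log n)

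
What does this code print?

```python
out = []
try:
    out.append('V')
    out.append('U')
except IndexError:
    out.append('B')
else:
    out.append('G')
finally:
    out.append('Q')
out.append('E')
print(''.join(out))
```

Execution trace: 'V' (try body) → 'U' (try body, no exception) → 'G' (else) → 'Q' (finally) → 'E' (after the try/except). Output: VUGQE

Answer: VUGQE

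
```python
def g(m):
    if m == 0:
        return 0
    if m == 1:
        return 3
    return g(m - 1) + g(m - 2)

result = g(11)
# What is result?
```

Build up from base cases: g(0)=0, g(1)=3, g(2)=3, g(3)=6, g(4)=9, g(5)=15, g(6)=24, ..., g(11)=267

Answer: 267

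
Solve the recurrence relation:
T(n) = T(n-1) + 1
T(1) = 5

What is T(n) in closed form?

Unrolling: T(n) = T(1) + 1·(n-1) = 5 + 1(n-1) = n + 4.

Answer: T(n) = n + 4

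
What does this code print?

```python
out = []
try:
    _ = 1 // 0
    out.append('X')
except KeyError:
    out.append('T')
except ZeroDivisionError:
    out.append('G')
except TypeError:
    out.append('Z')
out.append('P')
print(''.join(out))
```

Execution trace: 'G' (except ZeroDivisionError) → 'P' (after the try/except). Output: GP

Answer: GP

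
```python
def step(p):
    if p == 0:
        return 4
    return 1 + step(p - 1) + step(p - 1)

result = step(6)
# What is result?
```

step(p) = 1 + 2·step(p-1), step(0)=4. Closed form: (4+1)·2^6 - 1 = 319.

Answer: 319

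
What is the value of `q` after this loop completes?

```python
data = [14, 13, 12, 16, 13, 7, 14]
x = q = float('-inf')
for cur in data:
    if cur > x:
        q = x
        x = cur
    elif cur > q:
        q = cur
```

Second largest (with repeats) in [14, 13, 12, 16, 13, 7, 14]
`q` takes the values: -inf → 13 → 14

Answer: 14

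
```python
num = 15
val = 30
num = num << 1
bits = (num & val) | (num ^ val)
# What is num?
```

Trace:
`num = 15` → num = 15
`val = 30` → val = 30
`num = num << 1` → num = 30
`bits = (num & val) | (num ^ val)` → bits = 30
So num = 30

Answer: 30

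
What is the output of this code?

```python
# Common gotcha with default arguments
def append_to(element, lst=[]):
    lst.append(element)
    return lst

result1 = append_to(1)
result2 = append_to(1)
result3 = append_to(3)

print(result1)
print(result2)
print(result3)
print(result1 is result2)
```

Key concept: mutable default argument gotcha.
Step by step:
`result1 = append_to(1)` → result1 = [1]
`result2 = append_to(1)` → result1 = [1, 1] (same object as result2); result2 = [1, 1] (same object as result1)
`result3 = append_to(3)` → result1 = [1, 1, 3] (same object as result2, result3); result2 = [1, 1, 3] (same object as result1, result3); result3 = [1, 1, 3] (same object as result1, result2)
`print(result1)` → prints [1, 1, 3]
`print(result2)` → prints [1, 1, 3]
`print(result3)` → prints [1, 1, 3]
`print(result1 is result2)` → prints True

Answer:
[1, 1, 3]
[1, 1, 3]
[1, 1, 3]
True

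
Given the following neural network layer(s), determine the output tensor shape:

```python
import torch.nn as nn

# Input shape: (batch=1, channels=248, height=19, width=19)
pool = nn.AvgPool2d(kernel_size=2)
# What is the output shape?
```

Input: (1, 248, 19, 19) -> Output: (1, 248, 9, 9)

Answer: (1, 248, 9, 9)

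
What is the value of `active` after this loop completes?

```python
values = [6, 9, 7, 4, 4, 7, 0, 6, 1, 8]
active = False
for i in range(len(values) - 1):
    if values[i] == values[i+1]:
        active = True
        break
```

Check consecutive duplicates in [6, 9, 7, 4, 4, 7, 0, 6, 1, 8]
`active` takes the values: False → True

Answer: True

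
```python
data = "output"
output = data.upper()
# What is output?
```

Trace:
`data = "output"` → data = 'output'
`output = data.upper()` → output = 'OUTPUT'
So output = 'OUTPUT'

Answer: 'OUTPUT'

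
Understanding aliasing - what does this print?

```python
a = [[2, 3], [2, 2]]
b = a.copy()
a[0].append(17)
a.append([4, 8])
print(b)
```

Key concept: shallow copy with nested lists.
Step by step:
`a = [[2, 3], [2, 2]]` → a = [[2, 3], [2, 2]]
`b = a.copy()` → b = [[2, 3], [2, 2]]
`a[0].append(17)` → a = [[2, 3, 17], [2, 2]]; b = [[2, 3, 17], [2, 2]]
`a.append([4, 8])` → a = [[2, 3, 17], [2, 2], [4, 8]]
`print(b)` → prints [[2, 3, 17], [2, 2]]

Answer: [[2, 3, 17], [2, 2]]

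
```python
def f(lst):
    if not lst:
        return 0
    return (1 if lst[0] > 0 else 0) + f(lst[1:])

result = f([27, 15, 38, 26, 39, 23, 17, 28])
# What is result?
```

Count of positive elements in [27, 15, 38, 26, 39, 23, 17, 28] = 8

Answer: 8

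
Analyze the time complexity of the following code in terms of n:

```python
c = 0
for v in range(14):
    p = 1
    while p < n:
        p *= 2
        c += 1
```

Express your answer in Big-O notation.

Each loop level contributes: 1 × log n. Multiplying the contributions gives O(log n).

Answer: O(log n)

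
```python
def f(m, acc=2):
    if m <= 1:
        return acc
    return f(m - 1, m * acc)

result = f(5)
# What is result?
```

Accumulator trace (n, acc): (5, 2) -> (4, 10) -> (3, 40) -> (2, 120) -> (1, 240) -> return 240

Answer: 240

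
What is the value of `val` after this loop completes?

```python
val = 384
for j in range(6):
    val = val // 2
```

Halve 6 times: 384 // 2^6 = 6
`val` takes the values: 384 → 192 → 96 → 48 → 24 → 12 → 6

Answer: 6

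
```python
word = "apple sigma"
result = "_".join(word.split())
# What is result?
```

Trace:
`word = "apple sigma"` → word = 'apple sigma'
`result = "_".join(word.split())` → result = 'apple_sigma'
So result = 'apple_sigma'

Answer: 'apple_sigma'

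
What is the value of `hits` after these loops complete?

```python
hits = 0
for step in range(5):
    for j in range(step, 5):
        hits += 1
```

Upper triangle: 5 + 4 + ... + 1
`hits` takes the values: 0 → 1 → 2 → 3 → 4 → 5 → 6 → 7 → 8 → 9 → 10 → 11 → 12 → 13 → 14 → 15

Answer: 15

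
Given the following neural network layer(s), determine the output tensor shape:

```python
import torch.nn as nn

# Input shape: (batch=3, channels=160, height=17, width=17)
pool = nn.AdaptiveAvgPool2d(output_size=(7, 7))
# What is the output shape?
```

Input: (3, 160, 17, 17) -> Output: (3, 160, 7, 7)

Answer: (3, 160, 7, 7)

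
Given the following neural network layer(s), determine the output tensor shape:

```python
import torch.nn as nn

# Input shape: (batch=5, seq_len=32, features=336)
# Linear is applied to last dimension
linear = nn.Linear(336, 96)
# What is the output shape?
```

Input: (5, 32, 336) -> Output: (5, 32, 96)

Answer: (5, 32, 96)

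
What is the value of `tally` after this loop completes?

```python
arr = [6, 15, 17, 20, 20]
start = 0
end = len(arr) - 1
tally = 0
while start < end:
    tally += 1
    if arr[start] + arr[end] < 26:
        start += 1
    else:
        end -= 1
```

Steps to find pair summing to 26
`tally` takes the values: 0 → 1 → 2 → 3 → 4

Answer: 4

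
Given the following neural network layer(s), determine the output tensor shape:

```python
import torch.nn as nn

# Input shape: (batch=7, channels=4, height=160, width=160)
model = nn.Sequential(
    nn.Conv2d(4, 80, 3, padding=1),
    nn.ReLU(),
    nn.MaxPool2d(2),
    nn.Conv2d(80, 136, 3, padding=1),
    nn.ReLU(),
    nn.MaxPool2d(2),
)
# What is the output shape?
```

Input: (7, 4, 160, 160) -> after first Conv2d: (7, 80, 160, 160) -> after first MaxPool2d: (7, 80, 80, 80) -> after second Conv2d: (7, 136, 80, 80) -> Output: (7, 136, 40, 40)

Answer: (7, 136, 40, 40)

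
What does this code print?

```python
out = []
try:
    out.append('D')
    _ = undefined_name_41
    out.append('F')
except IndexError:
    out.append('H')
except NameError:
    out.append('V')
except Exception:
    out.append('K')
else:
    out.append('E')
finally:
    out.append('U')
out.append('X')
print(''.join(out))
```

Execution trace: 'D' (try body) → 'V' (except NameError) → 'U' (finally) → 'X' (after the try/except). Output: DVUX

Answer: DVUX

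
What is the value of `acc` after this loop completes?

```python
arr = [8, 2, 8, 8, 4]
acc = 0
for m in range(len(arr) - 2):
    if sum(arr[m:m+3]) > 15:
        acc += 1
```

Count windows with sum > 15
`acc` takes the values: 0 → 1 → 2 → 3

Answer: 3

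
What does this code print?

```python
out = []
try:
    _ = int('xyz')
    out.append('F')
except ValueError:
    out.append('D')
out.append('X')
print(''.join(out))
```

Execution trace: 'D' (except ValueError) → 'X' (after the try/except). Output: DX

Answer: DX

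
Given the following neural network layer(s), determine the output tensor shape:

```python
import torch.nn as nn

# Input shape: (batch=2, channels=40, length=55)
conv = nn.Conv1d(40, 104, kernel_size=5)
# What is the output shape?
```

Input: (2, 40, 55) -> Output: (2, 104, 51)

Answer: (2, 104, 51)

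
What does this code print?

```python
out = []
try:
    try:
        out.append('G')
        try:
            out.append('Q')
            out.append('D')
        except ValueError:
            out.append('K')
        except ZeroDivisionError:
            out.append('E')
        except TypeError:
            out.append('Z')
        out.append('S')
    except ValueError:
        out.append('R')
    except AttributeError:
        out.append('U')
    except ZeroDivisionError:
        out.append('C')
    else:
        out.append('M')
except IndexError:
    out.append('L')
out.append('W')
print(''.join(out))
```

Execution trace: 'G' (try body) → 'Q' (inner try body) → 'D' (inner try body, no exception) → 'S' (try body, no exception) → 'M' (else) → 'W' (after the try/except). Output: GQDSMW

Answer: GQDSMW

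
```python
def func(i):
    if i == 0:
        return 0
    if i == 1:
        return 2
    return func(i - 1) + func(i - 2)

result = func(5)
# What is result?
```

Build up from base cases: func(0)=0, func(1)=2, func(2)=2, func(3)=4, func(4)=6, func(5)=10

Answer: 10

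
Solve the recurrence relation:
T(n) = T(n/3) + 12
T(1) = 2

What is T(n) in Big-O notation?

Each step divides n by 3 and adds 12. After log_3(n) steps we reach T(1)=2. So T(n) = 12·log_3(n) + 2 = O(log n).

Answer: O(log n)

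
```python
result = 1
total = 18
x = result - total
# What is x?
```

Trace:
`result = 1` → result = 1
`total = 18` → total = 18
`x = result - total` → x = -17
So x = -17

Answer: -17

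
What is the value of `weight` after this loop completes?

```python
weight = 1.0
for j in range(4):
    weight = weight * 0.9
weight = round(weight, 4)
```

Exponential decay: 1.0 * 0.9^4
`weight` takes the values: 1.0 → 0.9 → 0.81 → 0.729 → 0.6561

Answer: 0.6561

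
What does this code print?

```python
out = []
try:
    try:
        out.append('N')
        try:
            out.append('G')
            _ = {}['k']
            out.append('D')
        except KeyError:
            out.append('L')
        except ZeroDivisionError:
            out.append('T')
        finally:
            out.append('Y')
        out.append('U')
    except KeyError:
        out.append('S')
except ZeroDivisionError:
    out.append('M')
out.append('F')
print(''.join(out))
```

Execution trace: 'N' (try body) → 'G' (inner try body) → 'L' (inner except KeyError) → 'Y' (inner finally) → 'U' (try body, no exception) → 'F' (after the try/except). Output: NGLYUF

Answer: NGLYUF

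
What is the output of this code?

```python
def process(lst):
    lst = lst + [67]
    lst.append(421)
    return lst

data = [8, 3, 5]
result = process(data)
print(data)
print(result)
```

Key concept: rebinding parameter vs mutation.
Step by step:
`data = [8, 3, 5]` → data = [8, 3, 5]
`result = process(data)` → result = [8, 3, 5, 67, 421]
`print(data)` → prints [8, 3, 5]
`print(result)` → prints [8, 3, 5, 67, 421]

Answer:
[8, 3, 5]
[8, 3, 5, 67, 421]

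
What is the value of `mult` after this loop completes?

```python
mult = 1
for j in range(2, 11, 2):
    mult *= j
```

Product of even numbers 2 to 10
`mult` takes the values: 1 → 2 → 8 → 48 → 384 → 3840

Answer: 3840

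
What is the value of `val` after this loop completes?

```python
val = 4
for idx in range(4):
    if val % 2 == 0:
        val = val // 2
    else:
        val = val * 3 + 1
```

Collatz-style transformation from 4
`val` takes the values: 4 → 2 → 1 → 4 → 2

Answer: 2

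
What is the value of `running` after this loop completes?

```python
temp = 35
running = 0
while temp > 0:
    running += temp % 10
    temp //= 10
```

Sum digits of 35
`running` takes the values: 0 → 5 → 8

Answer: 8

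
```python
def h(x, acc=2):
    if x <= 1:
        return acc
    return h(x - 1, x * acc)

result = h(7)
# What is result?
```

Accumulator trace (n, acc): (7, 2) -> (6, 14) -> (5, 84) -> (4, 420) -> (3, 1680) -> (2, 5040) -> (1, 10080) -> return 10080

Answer: 10080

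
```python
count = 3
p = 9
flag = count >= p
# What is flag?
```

Trace:
`count = 3` → count = 3
`p = 9` → p = 9
`flag = count >= p` → flag = False
So flag = False

Answer: False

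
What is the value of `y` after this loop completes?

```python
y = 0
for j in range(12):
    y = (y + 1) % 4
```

Increment mod 4, 12 times = 0
`y` takes the values: 0 → 1 → 2 → 3 → 0 → 1 → 2 → 3 → 0 → 1 → 2 → 3 → 0

Answer: 0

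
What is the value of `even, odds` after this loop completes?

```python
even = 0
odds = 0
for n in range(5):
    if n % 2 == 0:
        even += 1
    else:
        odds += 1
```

Count evens and odds in range(5)
`even, odds` takes the values: (0, 0) → (1, 0) → (1, 1) → (2, 1) → (2, 2) → (3, 2)

Answer: 3, 2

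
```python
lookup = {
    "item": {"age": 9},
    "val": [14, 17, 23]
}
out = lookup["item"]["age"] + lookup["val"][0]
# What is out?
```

Trace:
`lookup = { ...` → lookup = {'item': {'age': 9}, 'val': [14, 17, 23]}
`out = lookup["item"]["age"] + lookup["val"][0]` → out = 23
So out = 23

Answer: 23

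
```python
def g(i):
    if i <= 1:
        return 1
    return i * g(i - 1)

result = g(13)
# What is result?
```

g(13) = 13 * 12 * 11 * 10 * 9 * 8 * 7 * 6 * 5 * 4 * 3 * 2 * 1 = 6227020800

Answer: 6227020800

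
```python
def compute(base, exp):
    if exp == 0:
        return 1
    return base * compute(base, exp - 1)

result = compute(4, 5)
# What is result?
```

compute(4, 5) = 4 * 4 * 4 * 4 * 4 = 1024

Answer: 1024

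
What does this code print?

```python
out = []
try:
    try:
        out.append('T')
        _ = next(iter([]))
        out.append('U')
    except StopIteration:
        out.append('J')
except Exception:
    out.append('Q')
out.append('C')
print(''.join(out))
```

Execution trace: 'T' (inner try body) → 'J' (inner except StopIteration) → 'C' (after the try/except). Output: TJC

Answer: TJC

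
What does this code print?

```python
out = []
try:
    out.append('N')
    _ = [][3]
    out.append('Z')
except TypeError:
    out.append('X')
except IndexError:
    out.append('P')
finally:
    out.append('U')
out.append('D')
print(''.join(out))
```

Execution trace: 'N' (try body) → 'P' (except IndexError) → 'U' (finally) → 'D' (after the try/except). Output: NPUD

Answer: NPUD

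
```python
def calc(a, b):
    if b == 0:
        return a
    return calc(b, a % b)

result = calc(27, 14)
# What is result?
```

calc(27, 14) -> calc(14, 13) -> calc(13, 1) -> calc(1, 0) -> 1

Answer: 1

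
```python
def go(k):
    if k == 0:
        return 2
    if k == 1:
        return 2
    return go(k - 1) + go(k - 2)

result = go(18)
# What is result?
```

Build up from base cases: go(0)=2, go(1)=2, go(2)=4, go(3)=6, go(4)=10, go(5)=16, go(6)=26, ..., go(18)=8362

Answer: 8362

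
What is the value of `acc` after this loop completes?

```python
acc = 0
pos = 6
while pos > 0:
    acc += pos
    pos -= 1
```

Sum 6 down to 1
`acc` takes the values: 0 → 6 → 11 → 15 → 18 → 20 → 21

Answer: 21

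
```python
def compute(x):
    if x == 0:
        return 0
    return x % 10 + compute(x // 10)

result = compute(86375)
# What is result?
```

Sum of digits of 86375: 5 + 7 + 3 + 6 + 8 = 29

Answer: 29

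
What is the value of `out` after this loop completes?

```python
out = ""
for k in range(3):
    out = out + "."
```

Repeat '.' 3 times
`out` takes the values: "" → "." → ".." → "..."

Answer: "..."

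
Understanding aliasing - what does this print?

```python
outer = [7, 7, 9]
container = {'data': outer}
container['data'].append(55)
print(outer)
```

Key concept: dict holds reference to list.
Step by step:
`outer = [7, 7, 9]` → outer = [7, 7, 9]
`container = {'data': outer}` → container = {'data': [7, 7, 9]}
`container['data'].append(55)` → outer = [7, 7, 9, 55]; container = {'data': [7, 7, 9, 55]}
`print(outer)` → prints [7, 7, 9, 55]

Answer: [7, 7, 9, 55]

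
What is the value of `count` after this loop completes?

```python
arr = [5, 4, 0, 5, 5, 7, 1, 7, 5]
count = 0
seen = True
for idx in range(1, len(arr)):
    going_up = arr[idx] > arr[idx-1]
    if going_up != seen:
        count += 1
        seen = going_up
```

Count direction changes in [5, 4, 0, 5, 5, 7, 1, 7, 5]
`count` takes the values: 0 → 1 → 2 → 3 → 4 → 5 → 6 → 7

Answer: 7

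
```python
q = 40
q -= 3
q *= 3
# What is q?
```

Trace:
`q = 40` → q = 40
`q -= 3` → q = 37
`q *= 3` → q = 111
So q = 111

Answer: 111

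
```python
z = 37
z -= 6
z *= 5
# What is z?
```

Trace:
`z = 37` → z = 37
`z -= 6` → z = 31
`z *= 5` → z = 155
So z = 155

Answer: 155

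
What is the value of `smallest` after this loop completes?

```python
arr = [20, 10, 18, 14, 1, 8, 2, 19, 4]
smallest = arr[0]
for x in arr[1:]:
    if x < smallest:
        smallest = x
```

Minimum of [20, 10, 18, 14, 1, 8, 2, 19, 4]
`smallest` takes the values: 20 → 10 → 1

Answer: 1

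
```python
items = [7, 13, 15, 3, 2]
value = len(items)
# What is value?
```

Trace:
`items = [7, 13, 15, 3, 2]` → items = [7, 13, 15, 3, 2]
`value = len(items)` → value = 5
So value = 5

Answer: 5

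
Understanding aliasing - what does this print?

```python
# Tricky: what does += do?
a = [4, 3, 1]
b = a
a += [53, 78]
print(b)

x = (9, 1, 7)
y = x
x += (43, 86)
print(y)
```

Key concept: += behavior differs for mutable vs immutable.
Step by step:
`a = [4, 3, 1]` → a = [4, 3, 1]
`b = a` → b = [4, 3, 1] (same object as a)
`a += [53, 78]` → a = [4, 3, 1, 53, 78] (same object as b); b = [4, 3, 1, 53, 78] (same object as a)
`print(b)` → prints [4, 3, 1, 53, 78]
`x = (9, 1, 7)` → x = (9, 1, 7)
`y = x` → y = (9, 1, 7)
`x += (43, 86)` → x = (9, 1, 7, 43, 86)
`print(y)` → prints (9, 1, 7)

Answer:
[4, 3, 1, 53, 78]
(9, 1, 7)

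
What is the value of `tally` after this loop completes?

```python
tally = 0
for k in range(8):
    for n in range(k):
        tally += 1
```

Triangle number: 0+1+2+...+7
`tally` takes the values: 0 → 1 → 2 → 3 → 4 → 5 → 6 → 7 → 8 → 9 → 10 → 11 → 12 → 13 → 14 → 15 → 16 → 17 → 18 → 19 → 20 → 21 → 22 → 23 → 24 → 25 → 26 → 27 → 28

Answer: 28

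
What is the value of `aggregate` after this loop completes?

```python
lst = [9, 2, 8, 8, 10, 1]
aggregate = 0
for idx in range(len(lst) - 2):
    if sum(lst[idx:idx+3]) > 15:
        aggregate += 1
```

Count windows with sum > 15
`aggregate` takes the values: 0 → 1 → 2 → 3 → 4

Answer: 4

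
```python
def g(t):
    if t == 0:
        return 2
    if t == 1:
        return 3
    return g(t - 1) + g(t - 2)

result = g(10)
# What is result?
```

Build up from base cases: g(0)=2, g(1)=3, g(2)=5, g(3)=8, g(4)=13, g(5)=21, g(6)=34, ..., g(10)=233

Answer: 233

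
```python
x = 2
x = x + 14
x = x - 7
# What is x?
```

Trace:
`x = 2` → x = 2
`x = x + 14` → x = 16
`x = x - 7` → x = 9
So x = 9

Answer: 9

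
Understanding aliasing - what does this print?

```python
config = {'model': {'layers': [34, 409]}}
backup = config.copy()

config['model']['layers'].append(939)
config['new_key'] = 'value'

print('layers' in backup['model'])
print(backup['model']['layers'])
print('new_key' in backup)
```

Key concept: shallow copy gotcha with nested dict.
Step by step:
`config = {'model': {'layers': [34, 409]}}` → config = {'model': {'layers': [34, 409]}}
`backup = config.copy()` → backup = {'model': {'layers': [34, 409]}}
`config['model']['layers'].append(939)` → config = {'model': {'layers': [34, 409, 939]}}; backup = {'model': {'layers': [34, 409, 939]}}
`config['new_key'] = 'value'` → config = {'model': {'layers': [34, 409, 939]}, 'new_key': 'value'}
`print('layers' in backup['model'])` → prints True
`print(backup['model']['layers'])` → prints [34, 409, 939]
`print('new_key' in backup)` → prints False

Answer:
True
[34, 409, 939]
False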